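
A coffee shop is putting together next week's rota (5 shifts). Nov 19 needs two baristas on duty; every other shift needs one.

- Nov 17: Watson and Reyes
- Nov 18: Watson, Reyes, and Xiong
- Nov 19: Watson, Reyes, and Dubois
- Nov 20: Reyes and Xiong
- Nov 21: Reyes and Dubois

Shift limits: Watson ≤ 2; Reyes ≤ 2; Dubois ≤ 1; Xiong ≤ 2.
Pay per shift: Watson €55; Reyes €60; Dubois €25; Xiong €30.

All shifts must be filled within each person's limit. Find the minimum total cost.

Picking the cheapest available barista for each shift independently would cost €220, but that ignores the shift limits.
An optimal schedule: Nov 17→Watson, Nov 18→Xiong, Nov 19→Watson+Reyes, Nov 20→Xiong, Nov 21→Dubois.
Total: 55 + 30 + 55 + 60 + 30 + 25 = €255.

€255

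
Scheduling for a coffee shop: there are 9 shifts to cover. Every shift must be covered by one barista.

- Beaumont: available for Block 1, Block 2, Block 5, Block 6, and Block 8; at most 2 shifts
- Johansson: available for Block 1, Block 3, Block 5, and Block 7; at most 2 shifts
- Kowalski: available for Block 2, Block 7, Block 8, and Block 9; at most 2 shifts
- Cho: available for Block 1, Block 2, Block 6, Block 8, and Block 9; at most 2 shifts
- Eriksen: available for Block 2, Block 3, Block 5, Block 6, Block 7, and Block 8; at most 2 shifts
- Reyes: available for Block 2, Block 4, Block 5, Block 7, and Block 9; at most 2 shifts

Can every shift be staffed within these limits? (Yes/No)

Block 4 can only be covered by Reyes, so that assignment is forced.
One valid schedule: Block 1→Beaumont, Block 2→Cho, Block 3→Johansson, Block 4→Reyes, Block 5→Johansson, Block 6→Beaumont, Block 7→Kowalski, Block 8→Cho, Block 9→Kowalski.
Loads: Beaumont 2/2, Johansson 2/2, Kowalski 2/2, Cho 2/2, Eriksen 0/2, Reyes 1/2 — all within limits.

Yes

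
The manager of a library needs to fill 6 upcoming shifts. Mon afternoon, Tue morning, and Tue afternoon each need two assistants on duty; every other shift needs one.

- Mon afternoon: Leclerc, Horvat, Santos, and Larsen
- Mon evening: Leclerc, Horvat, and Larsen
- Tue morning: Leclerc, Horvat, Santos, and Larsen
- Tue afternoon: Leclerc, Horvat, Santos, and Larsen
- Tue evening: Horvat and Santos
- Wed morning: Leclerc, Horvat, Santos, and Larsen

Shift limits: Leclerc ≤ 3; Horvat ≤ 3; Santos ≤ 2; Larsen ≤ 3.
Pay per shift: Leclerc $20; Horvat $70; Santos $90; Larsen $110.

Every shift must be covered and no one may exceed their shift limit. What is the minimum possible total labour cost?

$560

Picking the cheapest available assistant for each shift independently would cost $380, but that ignores the shift limits.
An optimal schedule: Mon afternoon→Leclerc+Horvat, Mon evening→Leclerc, Tue morning→Horvat+Santos, Tue afternoon→Santos+Larsen, Tue evening→Horvat, Wed morning→Leclerc.
Total: 20 + 70 + 20 + 70 + 90 + 90 + 110 + 70 + 20 = $560.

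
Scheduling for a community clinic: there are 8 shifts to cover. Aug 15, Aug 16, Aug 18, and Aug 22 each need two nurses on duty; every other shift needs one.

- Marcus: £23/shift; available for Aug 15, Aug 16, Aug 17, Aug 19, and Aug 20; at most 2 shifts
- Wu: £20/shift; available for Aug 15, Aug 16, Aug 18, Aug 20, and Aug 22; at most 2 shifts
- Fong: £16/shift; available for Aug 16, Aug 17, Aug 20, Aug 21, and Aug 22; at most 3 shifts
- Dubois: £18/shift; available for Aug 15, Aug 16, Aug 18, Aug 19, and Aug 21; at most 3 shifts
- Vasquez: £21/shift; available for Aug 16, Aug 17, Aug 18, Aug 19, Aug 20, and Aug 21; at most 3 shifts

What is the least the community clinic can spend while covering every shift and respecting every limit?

Aug 22 can only be covered by Wu and Fong, so that assignment is forced.
Picking the cheapest available nurse for each shift independently would cost £212, but that ignores the shift limits.
An optimal schedule: Aug 15→Dubois+Wu, Aug 16→Vasquez+Marcus, Aug 17→Fong, Aug 18→Dubois+Vasquez, Aug 19→Dubois, Aug 20→Vasquez, Aug 21→Fong, Aug 22→Fong+Wu.
Total: 18 + 20 + 21 + 23 + 16 + 18 + 21 + 18 + 21 + 16 + 16 + 20 = £228.

£228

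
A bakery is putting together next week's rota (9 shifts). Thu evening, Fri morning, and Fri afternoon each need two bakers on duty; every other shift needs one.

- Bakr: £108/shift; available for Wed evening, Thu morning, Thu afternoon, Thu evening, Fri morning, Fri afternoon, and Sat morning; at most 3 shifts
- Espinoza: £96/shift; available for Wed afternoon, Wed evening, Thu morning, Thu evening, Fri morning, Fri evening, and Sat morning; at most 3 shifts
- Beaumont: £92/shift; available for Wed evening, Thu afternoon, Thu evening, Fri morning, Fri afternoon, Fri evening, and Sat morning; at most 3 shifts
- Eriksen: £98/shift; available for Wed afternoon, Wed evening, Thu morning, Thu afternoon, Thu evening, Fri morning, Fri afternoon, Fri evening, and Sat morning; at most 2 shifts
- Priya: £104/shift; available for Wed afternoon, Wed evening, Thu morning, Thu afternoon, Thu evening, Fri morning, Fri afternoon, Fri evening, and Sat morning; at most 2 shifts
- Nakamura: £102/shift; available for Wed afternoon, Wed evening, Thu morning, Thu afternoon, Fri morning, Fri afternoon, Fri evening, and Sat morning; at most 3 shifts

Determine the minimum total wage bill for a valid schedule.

Picking the cheapest available baker for each shift independently would cost £1126, but that ignores the shift limits.
An optimal schedule: Wed afternoon→Espinoza, Wed evening→Beaumont, Thu morning→Espinoza, Thu afternoon→Beaumont, Thu evening→Espinoza+Eriksen, Fri morning→Nakamura+Priya, Fri afternoon→Eriksen+Nakamura, Fri evening→Beaumont, Sat morning→Nakamura.
Total: 96 + 92 + 96 + 92 + 96 + 98 + 102 + 104 + 98 + 102 + 92 + 102 = £1170.

£1170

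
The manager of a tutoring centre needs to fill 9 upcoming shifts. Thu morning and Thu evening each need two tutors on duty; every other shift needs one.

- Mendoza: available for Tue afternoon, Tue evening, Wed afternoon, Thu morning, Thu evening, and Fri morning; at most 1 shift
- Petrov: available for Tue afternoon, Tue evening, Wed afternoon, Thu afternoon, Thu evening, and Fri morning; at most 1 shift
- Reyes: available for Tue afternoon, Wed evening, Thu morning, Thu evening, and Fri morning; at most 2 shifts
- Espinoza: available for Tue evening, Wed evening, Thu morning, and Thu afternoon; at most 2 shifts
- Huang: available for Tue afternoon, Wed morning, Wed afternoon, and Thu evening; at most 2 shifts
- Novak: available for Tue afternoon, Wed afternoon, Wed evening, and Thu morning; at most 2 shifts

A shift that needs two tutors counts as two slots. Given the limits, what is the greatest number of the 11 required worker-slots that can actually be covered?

Total capacity across all tutors is 1+1+2+2+2+2 = 10, and 11 slots are needed, so at most 10 can be filled.
An assignment achieving 10: Tue afternoon→Novak, Tue evening→Mendoza, Wed morning→Huang, Wed afternoon→Huang, Wed evening→Espinoza, Thu morning→Espinoza+Novak, Thu afternoon→Petrov, Thu evening→Reyes, Fri morning→Reyes.
Loads: Mendoza 1/1, Petrov 1/1, Reyes 2/2, Espinoza 2/2, Huang 2/2, Novak 2/2.

10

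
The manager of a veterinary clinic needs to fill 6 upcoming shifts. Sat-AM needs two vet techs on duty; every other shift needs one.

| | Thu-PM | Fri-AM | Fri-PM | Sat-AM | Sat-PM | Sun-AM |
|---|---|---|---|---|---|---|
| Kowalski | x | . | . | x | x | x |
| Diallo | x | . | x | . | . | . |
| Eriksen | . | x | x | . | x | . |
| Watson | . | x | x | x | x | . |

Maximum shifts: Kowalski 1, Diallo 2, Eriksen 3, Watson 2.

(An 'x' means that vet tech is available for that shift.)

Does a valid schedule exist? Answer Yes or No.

No

Total capacity is 8 and 7 slots are needed, so capacity alone doesn't rule it out.
Shifts {Sat-AM, Sun-AM} need 3 worker-slots in total, but the vet techs available for any of those shifts (Kowalski and Watson) can supply at most 2 among them. So no valid schedule exists.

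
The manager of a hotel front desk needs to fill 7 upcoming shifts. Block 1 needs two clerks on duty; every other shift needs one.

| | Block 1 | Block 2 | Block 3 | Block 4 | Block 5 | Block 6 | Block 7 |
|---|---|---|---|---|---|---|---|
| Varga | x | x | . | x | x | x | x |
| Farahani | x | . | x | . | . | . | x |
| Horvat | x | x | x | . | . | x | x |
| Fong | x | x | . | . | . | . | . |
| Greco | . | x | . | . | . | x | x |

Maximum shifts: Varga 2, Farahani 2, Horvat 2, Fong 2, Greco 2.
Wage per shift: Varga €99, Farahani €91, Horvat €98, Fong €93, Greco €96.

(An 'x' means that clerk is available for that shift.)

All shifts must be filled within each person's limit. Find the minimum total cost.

Block 4 can only be covered by Varga, so that assignment is forced.
Block 5 can only be covered by Varga, so that assignment is forced.
Picking the cheapest available clerk for each shift independently would cost €753, but that ignores the shift limits.
An optimal schedule: Block 1→Farahani+Fong, Block 2→Fong, Block 3→Farahani, Block 4→Varga, Block 5→Varga, Block 6→Greco, Block 7→Greco.
Total: 91 + 93 + 93 + 91 + 99 + 99 + 96 + 96 = €758.

€758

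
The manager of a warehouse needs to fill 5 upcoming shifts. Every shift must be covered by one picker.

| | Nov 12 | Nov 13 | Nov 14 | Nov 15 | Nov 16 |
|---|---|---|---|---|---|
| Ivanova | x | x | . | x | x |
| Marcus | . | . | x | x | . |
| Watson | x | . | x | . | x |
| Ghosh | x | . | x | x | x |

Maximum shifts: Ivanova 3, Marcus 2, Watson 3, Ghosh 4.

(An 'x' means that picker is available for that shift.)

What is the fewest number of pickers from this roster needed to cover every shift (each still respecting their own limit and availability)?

2

5 slots to fill and no one can take more than 4, so at least ⌈5/4⌉ = 2 pickers are needed.
Ivanova and Marcus alone can cover everything: Nov 12→Ivanova, Nov 13→Ivanova, Nov 14→Marcus, Nov 15→Marcus, Nov 16→Ivanova.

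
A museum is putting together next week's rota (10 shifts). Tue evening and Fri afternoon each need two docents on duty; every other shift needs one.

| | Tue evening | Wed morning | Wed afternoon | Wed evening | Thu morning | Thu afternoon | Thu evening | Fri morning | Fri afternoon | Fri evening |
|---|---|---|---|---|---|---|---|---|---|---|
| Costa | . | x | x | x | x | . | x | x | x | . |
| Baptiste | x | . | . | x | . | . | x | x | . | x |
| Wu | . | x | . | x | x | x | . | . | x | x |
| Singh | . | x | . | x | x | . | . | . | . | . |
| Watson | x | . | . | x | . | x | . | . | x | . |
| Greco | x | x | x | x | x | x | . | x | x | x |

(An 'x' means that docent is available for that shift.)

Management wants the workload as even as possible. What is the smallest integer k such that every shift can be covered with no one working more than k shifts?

2

With 6 docents and 12 worker-slots to fill, someone must work at least ⌈12/6⌉ = 2 shifts, so k ≥ 2.
k = 2 works: Tue evening→Baptiste+Watson, Wed morning→Singh, Wed afternoon→Costa, Wed evening→Greco, Thu morning→Singh, Thu afternoon→Wu, Thu evening→Costa, Fri morning→Baptiste, Fri afternoon→Watson+Greco, Fri evening→Wu.
Loads: Costa 2, Baptiste 2, Wu 2, Singh 2, Watson 2, Greco 2 — all ≤ 2.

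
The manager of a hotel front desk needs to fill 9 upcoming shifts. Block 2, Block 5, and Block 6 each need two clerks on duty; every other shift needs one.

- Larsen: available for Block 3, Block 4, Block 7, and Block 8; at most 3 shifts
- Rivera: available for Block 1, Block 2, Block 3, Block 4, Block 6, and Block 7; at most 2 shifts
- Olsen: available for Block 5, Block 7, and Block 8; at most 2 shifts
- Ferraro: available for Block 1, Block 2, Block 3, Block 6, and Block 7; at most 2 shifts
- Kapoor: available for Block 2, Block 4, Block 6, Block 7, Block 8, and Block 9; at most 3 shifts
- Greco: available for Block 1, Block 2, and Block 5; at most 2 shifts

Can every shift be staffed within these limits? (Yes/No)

Block 5 can only be covered by Olsen and Greco, so that assignment is forced.
Block 9 can only be covered by Kapoor, so that assignment is forced.
One valid schedule: Block 1→Rivera, Block 2→Ferraro+Kapoor, Block 3→Larsen, Block 4→Larsen, Block 5→Olsen+Greco, Block 6→Rivera+Ferraro, Block 7→Olsen, Block 8→Larsen, Block 9→Kapoor.
Loads: Larsen 3/3, Rivera 2/2, Olsen 2/2, Ferraro 2/2, Kapoor 2/3, Greco 1/2 — all within limits.

Yes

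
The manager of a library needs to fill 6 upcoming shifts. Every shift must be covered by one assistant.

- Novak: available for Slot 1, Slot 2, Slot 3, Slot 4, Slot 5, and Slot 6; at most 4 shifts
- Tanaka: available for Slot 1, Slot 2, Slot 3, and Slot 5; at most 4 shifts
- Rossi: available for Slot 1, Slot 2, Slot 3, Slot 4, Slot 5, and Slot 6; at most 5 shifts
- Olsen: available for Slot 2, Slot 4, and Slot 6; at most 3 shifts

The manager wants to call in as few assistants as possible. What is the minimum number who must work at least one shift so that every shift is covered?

6 slots to fill and no one can take more than 5, so at least ⌈6/5⌉ = 2 assistants are needed.
Novak and Tanaka alone can cover everything: Slot 1→Novak, Slot 2→Novak, Slot 3→Tanaka, Slot 4→Novak, Slot 5→Tanaka, Slot 6→Novak.

2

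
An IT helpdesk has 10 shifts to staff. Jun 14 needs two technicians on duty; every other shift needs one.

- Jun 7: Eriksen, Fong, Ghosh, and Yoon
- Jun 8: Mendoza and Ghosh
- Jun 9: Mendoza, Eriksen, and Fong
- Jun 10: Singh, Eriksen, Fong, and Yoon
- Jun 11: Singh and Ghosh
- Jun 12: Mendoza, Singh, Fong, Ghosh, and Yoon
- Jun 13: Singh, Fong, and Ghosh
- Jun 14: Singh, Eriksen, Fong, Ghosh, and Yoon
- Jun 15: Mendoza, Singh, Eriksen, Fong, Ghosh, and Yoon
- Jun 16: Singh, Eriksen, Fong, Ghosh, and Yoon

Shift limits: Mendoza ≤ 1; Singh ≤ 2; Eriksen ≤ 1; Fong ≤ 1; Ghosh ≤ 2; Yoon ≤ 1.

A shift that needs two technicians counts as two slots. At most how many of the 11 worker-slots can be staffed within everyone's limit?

Total capacity across all technicians is 1+2+1+1+2+1 = 8, and 11 slots are needed, so at most 8 can be filled.
An assignment achieving 8: Jun 7→Fong, Jun 8→Mendoza, Jun 9→Eriksen, Jun 10→Yoon, Jun 11→Singh, Jun 12→Ghosh, Jun 13→Singh, Jun 14→Ghosh.
Loads: Mendoza 1/1, Singh 2/2, Eriksen 1/1, Fong 1/1, Ghosh 2/2, Yoon 1/1.

8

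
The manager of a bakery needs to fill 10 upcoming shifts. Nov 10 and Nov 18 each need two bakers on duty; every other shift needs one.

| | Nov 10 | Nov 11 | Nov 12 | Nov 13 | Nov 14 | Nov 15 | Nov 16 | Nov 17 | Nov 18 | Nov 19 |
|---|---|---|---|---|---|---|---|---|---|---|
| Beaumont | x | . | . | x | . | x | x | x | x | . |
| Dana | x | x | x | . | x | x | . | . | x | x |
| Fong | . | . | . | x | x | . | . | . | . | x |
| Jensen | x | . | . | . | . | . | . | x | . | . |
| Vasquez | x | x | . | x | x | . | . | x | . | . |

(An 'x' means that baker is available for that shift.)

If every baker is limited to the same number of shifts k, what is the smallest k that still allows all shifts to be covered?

3

With 5 bakers and 12 worker-slots to fill, someone must work at least ⌈12/5⌉ = 3 shifts, so k ≥ 3.
k = 3 works: Nov 10→Jensen+Vasquez, Nov 11→Dana, Nov 12→Dana, Nov 13→Fong, Nov 14→Fong, Nov 15→Beaumont, Nov 16→Beaumont, Nov 17→Jensen, Nov 18→Beaumont+Dana, Nov 19→Fong.
Loads: Beaumont 3, Dana 3, Fong 3, Jensen 2, Vasquez 1 — all ≤ 3.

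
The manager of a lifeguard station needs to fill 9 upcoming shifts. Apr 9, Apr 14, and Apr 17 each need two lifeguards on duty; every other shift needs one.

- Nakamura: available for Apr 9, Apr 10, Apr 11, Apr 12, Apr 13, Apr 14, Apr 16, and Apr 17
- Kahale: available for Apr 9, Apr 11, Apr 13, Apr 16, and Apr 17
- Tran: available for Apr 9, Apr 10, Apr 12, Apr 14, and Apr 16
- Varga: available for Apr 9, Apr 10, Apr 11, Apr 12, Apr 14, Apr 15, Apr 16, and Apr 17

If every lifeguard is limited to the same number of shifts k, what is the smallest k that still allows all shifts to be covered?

With 4 lifeguards and 12 worker-slots to fill, someone must work at least ⌈12/4⌉ = 3 shifts, so k ≥ 3.
k = 3 works: Apr 9→Kahale+Tran, Apr 10→Nakamura, Apr 11→Nakamura, Apr 12→Tran, Apr 13→Nakamura, Apr 14→Tran+Varga, Apr 15→Varga, Apr 16→Kahale, Apr 17→Kahale+Varga.
Loads: Nakamura 3, Kahale 3, Tran 3, Varga 3 — all ≤ 3.

3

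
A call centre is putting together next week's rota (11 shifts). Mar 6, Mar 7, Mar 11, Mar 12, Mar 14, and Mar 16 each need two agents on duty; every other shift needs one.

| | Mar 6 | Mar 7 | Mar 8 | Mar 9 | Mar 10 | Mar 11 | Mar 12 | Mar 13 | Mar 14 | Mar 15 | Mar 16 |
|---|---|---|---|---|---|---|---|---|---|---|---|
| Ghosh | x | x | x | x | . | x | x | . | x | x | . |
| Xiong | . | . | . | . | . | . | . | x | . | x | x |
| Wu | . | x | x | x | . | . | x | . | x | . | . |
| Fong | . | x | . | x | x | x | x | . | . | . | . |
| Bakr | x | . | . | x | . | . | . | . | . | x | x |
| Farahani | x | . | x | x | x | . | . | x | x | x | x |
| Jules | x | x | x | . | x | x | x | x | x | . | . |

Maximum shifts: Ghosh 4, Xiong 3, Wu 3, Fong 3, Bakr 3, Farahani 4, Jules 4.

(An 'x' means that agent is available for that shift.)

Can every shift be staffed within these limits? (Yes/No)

Yes

One valid schedule: Mar 6→Bakr+Farahani, Mar 7→Wu+Fong, Mar 8→Ghosh, Mar 9→Ghosh, Mar 10→Fong, Mar 11→Ghosh+Fong, Mar 12→Wu+Jules, Mar 13→Xiong, Mar 14→Wu+Farahani, Mar 15→Ghosh, Mar 16→Xiong+Bakr.
Loads: Ghosh 4/4, Xiong 2/3, Wu 3/3, Fong 3/3, Bakr 2/3, Farahani 2/4, Jules 1/4 — all within limits.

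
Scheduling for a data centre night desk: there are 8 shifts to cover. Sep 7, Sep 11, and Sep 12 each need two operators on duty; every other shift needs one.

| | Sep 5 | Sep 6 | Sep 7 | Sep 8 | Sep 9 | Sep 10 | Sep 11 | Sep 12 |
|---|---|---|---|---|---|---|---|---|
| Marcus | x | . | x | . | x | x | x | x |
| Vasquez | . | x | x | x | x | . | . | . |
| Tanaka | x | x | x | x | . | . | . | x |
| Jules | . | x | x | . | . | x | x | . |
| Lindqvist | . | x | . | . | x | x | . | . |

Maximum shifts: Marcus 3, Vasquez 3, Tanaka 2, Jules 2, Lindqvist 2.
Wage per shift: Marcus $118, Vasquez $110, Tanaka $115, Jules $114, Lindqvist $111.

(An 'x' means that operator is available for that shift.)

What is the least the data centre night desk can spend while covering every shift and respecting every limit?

$1246

Sep 11 can only be covered by Marcus and Jules, so that assignment is forced.
Sep 12 can only be covered by Marcus and Tanaka, so that assignment is forced.
Picking the cheapest available operator for each shift independently would cost $1245, but that ignores the shift limits.
An optimal schedule: Sep 5→Tanaka, Sep 6→Lindqvist, Sep 7→Vasquez+Jules, Sep 8→Vasquez, Sep 9→Vasquez, Sep 10→Lindqvist, Sep 11→Jules+Marcus, Sep 12→Tanaka+Marcus.
Total: 115 + 111 + 110 + 114 + 110 + 110 + 111 + 114 + 118 + 115 + 118 = $1246.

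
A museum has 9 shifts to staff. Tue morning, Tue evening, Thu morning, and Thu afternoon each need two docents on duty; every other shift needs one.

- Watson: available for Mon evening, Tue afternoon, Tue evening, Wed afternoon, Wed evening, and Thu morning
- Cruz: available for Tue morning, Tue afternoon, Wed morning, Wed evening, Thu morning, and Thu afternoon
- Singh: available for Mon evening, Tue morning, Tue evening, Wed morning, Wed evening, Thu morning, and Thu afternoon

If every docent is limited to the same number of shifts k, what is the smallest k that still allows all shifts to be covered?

With 3 docents and 13 worker-slots to fill, someone must work at least ⌈13/3⌉ = 5 shifts, so k ≥ 5.
k = 5 works: Mon evening→Watson, Tue morning→Cruz+Singh, Tue afternoon→Watson, Tue evening→Watson+Singh, Wed morning→Cruz, Wed afternoon→Watson, Wed evening→Watson, Thu morning→Cruz+Singh, Thu afternoon→Cruz+Singh.
Loads: Watson 5, Cruz 4, Singh 4 — all ≤ 5.

5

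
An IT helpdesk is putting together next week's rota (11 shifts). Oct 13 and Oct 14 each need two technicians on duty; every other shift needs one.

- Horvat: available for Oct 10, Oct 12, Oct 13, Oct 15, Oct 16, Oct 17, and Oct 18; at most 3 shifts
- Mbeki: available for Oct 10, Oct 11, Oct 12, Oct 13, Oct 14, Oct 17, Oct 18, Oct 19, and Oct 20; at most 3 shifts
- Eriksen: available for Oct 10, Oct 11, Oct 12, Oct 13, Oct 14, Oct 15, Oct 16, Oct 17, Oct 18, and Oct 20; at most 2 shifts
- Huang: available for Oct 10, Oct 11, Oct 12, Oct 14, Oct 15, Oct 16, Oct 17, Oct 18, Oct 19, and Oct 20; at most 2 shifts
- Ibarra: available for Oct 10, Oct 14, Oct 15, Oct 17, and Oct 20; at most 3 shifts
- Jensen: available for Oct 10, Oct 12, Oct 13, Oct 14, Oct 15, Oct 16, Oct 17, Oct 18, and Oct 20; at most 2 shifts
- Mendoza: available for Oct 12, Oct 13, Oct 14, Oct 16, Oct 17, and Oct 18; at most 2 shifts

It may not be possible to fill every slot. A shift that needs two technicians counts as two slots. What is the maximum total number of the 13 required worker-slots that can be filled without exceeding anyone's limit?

Total capacity across all technicians is 3+3+2+2+3+2+2 = 17, and 13 slots are needed, so at most 13 can be filled.
An assignment achieving 13: Oct 10→Eriksen, Oct 11→Mbeki, Oct 12→Huang, Oct 13→Horvat+Mbeki, Oct 14→Huang+Ibarra, Oct 15→Horvat, Oct 16→Horvat, Oct 17→Ibarra, Oct 18→Jensen, Oct 19→Mbeki, Oct 20→Eriksen.
Loads: Horvat 3/3, Mbeki 3/3, Eriksen 2/2, Huang 2/2, Ibarra 2/3, Jensen 1/2, Mendoza 0/2.

13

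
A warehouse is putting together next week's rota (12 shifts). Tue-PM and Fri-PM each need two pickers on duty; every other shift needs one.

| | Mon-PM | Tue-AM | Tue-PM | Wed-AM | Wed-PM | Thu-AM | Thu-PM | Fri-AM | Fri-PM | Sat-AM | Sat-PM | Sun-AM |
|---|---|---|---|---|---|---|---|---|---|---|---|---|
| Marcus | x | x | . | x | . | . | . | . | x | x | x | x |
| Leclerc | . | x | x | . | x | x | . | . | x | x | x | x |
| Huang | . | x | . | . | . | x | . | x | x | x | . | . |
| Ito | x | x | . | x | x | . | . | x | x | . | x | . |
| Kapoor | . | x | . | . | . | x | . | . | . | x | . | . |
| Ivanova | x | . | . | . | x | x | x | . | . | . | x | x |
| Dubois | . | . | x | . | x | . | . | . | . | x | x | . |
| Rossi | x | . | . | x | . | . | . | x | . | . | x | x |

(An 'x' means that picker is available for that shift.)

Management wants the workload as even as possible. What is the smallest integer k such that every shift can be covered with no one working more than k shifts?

2

With 8 pickers and 14 worker-slots to fill, someone must work at least ⌈14/8⌉ = 2 shifts, so k ≥ 2.
k = 2 works: Mon-PM→Marcus, Tue-AM→Ito, Tue-PM→Leclerc+Dubois, Wed-AM→Marcus, Wed-PM→Leclerc, Thu-AM→Kapoor, Thu-PM→Ivanova, Fri-AM→Huang, Fri-PM→Huang+Ito, Sat-AM→Kapoor, Sat-PM→Dubois, Sun-AM→Ivanova.
Loads: Marcus 2, Leclerc 2, Huang 2, Ito 2, Kapoor 2, Ivanova 2, Dubois 2, Rossi 0 — all ≤ 2.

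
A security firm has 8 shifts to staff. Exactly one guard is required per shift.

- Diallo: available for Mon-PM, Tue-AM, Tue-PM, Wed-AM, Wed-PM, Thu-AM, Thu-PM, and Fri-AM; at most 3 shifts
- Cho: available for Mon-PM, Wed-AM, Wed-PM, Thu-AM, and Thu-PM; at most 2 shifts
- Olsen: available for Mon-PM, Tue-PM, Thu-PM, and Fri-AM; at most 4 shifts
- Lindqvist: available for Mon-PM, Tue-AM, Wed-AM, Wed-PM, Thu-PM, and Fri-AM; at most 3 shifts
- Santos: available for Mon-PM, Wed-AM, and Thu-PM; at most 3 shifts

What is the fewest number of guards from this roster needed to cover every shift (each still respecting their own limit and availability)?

3

8 slots to fill and no one can take more than 4, so at least ⌈8/4⌉ = 2 guards are needed.
Any 2 guards together have capacity at most 4+3 = 7 < 8 slots, so 2 can never suffice.
Diallo, Cho, and Olsen alone can cover everything: Mon-PM→Olsen, Tue-AM→Diallo, Tue-PM→Diallo, Wed-AM→Diallo, Wed-PM→Cho, Thu-AM→Cho, Thu-PM→Olsen, Fri-AM→Olsen.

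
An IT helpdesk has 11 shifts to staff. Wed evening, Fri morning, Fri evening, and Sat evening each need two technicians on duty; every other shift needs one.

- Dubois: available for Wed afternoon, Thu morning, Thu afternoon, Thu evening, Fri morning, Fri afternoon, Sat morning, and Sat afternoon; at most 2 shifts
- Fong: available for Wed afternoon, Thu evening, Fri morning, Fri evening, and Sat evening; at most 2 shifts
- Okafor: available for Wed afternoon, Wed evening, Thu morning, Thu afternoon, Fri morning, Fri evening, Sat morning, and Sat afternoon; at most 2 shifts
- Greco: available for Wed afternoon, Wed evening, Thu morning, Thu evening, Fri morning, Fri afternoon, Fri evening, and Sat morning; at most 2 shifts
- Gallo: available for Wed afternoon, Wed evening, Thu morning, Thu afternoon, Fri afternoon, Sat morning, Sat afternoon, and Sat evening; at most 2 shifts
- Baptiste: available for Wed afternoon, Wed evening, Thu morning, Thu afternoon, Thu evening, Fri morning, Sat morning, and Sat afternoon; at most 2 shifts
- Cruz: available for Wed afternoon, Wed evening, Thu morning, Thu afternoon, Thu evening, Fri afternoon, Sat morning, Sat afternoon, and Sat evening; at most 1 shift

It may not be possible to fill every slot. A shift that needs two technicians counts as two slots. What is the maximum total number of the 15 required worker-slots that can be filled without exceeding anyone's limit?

13

Total capacity across all technicians is 2+2+2+2+2+2+1 = 13, and 15 slots are needed, so at most 13 can be filled.
An assignment achieving 13: Wed evening→Okafor+Greco, Thu morning→Baptiste, Thu afternoon→Dubois, Thu evening→Greco, Fri morning→Baptiste, Fri afternoon→Dubois, Fri evening→Fong+Okafor, Sat morning→Cruz, Sat afternoon→Gallo, Sat evening→Fong+Gallo.
Loads: Dubois 2/2, Fong 2/2, Okafor 2/2, Greco 2/2, Gallo 2/2, Baptiste 2/2, Cruz 1/1.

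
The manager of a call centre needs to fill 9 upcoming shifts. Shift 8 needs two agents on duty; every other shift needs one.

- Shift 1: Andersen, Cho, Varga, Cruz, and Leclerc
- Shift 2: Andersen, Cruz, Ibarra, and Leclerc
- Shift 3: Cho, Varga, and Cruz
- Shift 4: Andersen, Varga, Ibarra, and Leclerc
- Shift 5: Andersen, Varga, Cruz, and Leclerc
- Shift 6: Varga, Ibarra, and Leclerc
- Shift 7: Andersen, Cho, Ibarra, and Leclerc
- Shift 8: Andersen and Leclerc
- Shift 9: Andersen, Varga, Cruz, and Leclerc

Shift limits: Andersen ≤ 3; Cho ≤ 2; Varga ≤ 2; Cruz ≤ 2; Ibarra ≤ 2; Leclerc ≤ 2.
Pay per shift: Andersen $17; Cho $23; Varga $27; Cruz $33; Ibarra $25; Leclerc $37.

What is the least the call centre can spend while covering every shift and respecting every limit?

$238

Shift 8 can only be covered by Andersen and Leclerc, so that assignment is forced.
Picking the cheapest available agent for each shift independently would cost $204, but that ignores the shift limits.
An optimal schedule: Shift 1→Cho, Shift 2→Andersen, Shift 3→Cho, Shift 4→Andersen, Shift 5→Varga, Shift 6→Ibarra, Shift 7→Ibarra, Shift 8→Andersen+Leclerc, Shift 9→Varga.
Total: 23 + 17 + 23 + 17 + 27 + 25 + 25 + 17 + 37 + 27 = $238.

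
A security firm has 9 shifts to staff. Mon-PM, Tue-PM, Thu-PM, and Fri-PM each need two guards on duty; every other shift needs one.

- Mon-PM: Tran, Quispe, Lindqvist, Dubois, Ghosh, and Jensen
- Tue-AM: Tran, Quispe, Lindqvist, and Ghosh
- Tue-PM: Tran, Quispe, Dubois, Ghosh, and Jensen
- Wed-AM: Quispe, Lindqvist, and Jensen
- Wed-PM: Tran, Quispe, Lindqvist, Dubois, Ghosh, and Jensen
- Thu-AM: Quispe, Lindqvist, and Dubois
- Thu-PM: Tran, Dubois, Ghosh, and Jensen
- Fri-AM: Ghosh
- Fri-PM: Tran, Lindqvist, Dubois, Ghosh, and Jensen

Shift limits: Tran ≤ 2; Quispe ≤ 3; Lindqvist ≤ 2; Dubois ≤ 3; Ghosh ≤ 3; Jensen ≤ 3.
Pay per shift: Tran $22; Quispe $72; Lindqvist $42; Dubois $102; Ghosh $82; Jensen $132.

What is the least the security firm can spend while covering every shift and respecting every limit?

$896

Fri-AM can only be covered by Ghosh, so that assignment is forced.
Picking the cheapest available guard for each shift independently would cost $536, but that ignores the shift limits.
An optimal schedule: Mon-PM→Lindqvist+Ghosh, Tue-AM→Tran, Tue-PM→Quispe+Dubois, Wed-AM→Quispe, Wed-PM→Tran, Thu-AM→Quispe, Thu-PM→Dubois+Ghosh, Fri-AM→Ghosh, Fri-PM→Lindqvist+Dubois.
Total: 42 + 82 + 22 + 72 + 102 + 72 + 22 + 72 + 102 + 82 + 82 + 42 + 102 = $896.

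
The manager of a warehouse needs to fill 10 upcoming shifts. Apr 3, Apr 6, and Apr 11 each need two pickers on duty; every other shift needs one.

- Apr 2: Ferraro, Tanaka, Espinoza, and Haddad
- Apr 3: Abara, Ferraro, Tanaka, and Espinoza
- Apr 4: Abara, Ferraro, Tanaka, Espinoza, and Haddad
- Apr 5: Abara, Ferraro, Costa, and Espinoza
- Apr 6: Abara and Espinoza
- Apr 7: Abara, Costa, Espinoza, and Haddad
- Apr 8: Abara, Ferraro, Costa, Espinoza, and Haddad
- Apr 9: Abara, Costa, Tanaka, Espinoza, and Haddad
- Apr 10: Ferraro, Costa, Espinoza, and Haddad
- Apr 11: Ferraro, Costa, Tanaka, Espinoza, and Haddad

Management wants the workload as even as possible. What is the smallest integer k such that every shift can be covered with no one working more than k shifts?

3

With 6 pickers and 13 worker-slots to fill, someone must work at least ⌈13/6⌉ = 3 shifts, so k ≥ 3.
k = 3 works: Apr 2→Ferraro, Apr 3→Tanaka+Espinoza, Apr 4→Ferraro, Apr 5→Abara, Apr 6→Abara+Espinoza, Apr 7→Abara, Apr 8→Costa, Apr 9→Costa, Apr 10→Ferraro, Apr 11→Costa+Tanaka.
Loads: Abara 3, Ferraro 3, Costa 3, Tanaka 2, Espinoza 2, Haddad 0 — all ≤ 3.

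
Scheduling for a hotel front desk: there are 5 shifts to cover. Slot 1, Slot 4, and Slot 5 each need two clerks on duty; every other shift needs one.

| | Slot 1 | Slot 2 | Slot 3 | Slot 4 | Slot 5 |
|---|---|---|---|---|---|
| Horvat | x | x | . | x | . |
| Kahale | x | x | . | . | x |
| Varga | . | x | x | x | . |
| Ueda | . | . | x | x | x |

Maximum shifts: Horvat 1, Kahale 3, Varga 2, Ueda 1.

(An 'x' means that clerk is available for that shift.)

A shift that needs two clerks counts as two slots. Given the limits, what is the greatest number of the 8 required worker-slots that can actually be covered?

7

Total capacity across all clerks is 1+3+2+1 = 7, and 8 slots are needed, so at most 7 can be filled.
An assignment achieving 7: Slot 1→Horvat+Kahale, Slot 2→Kahale, Slot 3→Varga, Slot 4→Varga, Slot 5→Kahale+Ueda.
Loads: Horvat 1/1, Kahale 3/3, Varga 2/2, Ueda 1/1.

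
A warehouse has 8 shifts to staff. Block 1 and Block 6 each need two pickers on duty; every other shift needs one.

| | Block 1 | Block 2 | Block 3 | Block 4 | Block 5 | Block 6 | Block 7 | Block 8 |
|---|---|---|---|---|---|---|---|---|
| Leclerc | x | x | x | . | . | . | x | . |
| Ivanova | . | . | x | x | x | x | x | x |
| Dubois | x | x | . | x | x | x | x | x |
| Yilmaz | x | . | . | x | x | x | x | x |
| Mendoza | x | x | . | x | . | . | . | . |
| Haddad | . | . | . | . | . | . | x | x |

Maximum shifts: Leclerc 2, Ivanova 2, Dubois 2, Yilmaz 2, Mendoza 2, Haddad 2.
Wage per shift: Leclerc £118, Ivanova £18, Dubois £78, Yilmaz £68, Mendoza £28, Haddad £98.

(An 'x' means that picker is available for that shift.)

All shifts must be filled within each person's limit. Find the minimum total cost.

£580

Picking the cheapest available picker for each shift independently would cost £300, but that ignores the shift limits.
An optimal schedule: Block 1→Yilmaz+Dubois, Block 2→Mendoza, Block 3→Ivanova, Block 4→Mendoza, Block 5→Ivanova, Block 6→Yilmaz+Dubois, Block 7→Haddad, Block 8→Haddad.
Total: 68 + 78 + 28 + 18 + 28 + 18 + 68 + 78 + 98 + 98 = £580.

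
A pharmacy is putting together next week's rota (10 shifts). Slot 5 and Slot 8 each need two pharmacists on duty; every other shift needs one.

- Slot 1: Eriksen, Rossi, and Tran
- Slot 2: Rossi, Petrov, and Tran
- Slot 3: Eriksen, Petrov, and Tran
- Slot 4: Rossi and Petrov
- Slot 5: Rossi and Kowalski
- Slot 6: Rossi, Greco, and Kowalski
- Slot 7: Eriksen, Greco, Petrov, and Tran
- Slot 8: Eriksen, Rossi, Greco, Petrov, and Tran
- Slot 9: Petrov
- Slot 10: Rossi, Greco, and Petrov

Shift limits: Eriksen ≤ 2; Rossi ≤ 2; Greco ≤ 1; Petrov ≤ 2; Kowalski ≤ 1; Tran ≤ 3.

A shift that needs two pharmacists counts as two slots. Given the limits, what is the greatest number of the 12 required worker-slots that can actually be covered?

Total capacity across all pharmacists is 2+2+1+2+1+3 = 11, and 12 slots are needed, so at most 11 can be filled.
An assignment achieving 11: Slot 1→Eriksen, Slot 2→Petrov, Slot 3→Tran, Slot 4→Rossi, Slot 5→Rossi+Kowalski, Slot 6→Greco, Slot 7→Tran, Slot 8→Eriksen+Tran, Slot 9→Petrov.
Loads: Eriksen 2/2, Rossi 2/2, Greco 1/1, Petrov 2/2, Kowalski 1/1, Tran 3/3.

11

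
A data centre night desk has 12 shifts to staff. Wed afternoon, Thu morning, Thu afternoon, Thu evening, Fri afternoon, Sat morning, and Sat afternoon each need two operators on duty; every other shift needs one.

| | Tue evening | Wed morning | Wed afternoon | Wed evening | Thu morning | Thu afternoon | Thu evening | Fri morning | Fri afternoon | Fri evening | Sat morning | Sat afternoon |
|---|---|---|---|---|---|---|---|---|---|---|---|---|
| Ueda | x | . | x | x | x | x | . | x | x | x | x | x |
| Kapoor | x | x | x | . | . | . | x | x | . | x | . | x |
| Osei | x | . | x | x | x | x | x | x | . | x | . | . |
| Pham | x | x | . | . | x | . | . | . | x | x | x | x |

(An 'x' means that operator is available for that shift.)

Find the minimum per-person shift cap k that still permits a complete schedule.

With 4 operators and 19 worker-slots to fill, someone must work at least ⌈19/4⌉ = 5 shifts, so k ≥ 5.
k = 5 works: Tue evening→Osei, Wed morning→Kapoor, Wed afternoon→Ueda+Kapoor, Wed evening→Ueda, Thu morning→Osei+Pham, Thu afternoon→Ueda+Osei, Thu evening→Kapoor+Osei, Fri morning→Kapoor, Fri afternoon→Ueda+Pham, Fri evening→Osei, Sat morning→Ueda+Pham, Sat afternoon→Kapoor+Pham.
Loads: Ueda 5, Kapoor 5, Osei 5, Pham 4 — all ≤ 5.

5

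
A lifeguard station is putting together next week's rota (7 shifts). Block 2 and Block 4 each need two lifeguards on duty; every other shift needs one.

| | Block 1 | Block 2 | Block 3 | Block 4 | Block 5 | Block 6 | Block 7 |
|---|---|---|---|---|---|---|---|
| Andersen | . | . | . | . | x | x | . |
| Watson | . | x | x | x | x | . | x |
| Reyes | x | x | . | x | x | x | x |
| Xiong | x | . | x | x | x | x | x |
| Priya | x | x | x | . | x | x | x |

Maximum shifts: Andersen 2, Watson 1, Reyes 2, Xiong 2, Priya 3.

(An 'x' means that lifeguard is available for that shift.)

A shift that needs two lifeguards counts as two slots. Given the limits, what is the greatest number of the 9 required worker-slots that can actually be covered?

Total capacity across all lifeguards is 2+1+2+2+3 = 10, and 9 slots are needed, so at most 9 can be filled.
An assignment achieving 9: Block 1→Reyes, Block 2→Watson+Priya, Block 3→Xiong, Block 4→Reyes+Xiong, Block 5→Andersen, Block 6→Andersen, Block 7→Priya.
Loads: Andersen 2/2, Watson 1/1, Reyes 2/2, Xiong 2/2, Priya 2/3.

9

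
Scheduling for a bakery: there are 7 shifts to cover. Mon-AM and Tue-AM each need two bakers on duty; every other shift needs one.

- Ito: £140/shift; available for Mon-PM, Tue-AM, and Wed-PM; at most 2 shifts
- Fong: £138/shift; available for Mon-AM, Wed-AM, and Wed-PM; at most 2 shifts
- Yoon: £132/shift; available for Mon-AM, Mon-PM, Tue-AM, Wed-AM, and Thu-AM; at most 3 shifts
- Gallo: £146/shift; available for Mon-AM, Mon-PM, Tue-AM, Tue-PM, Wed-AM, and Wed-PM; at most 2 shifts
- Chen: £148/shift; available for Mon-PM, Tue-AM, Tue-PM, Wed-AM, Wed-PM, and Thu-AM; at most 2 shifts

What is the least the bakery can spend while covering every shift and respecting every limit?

£1244

Picking the cheapest available baker for each shift independently would cost £1222, but that ignores the shift limits.
An optimal schedule: Mon-AM→Fong+Yoon, Mon-PM→Ito, Tue-AM→Yoon+Gallo, Tue-PM→Gallo, Wed-AM→Fong, Wed-PM→Ito, Thu-AM→Yoon.
Total: 138 + 132 + 140 + 132 + 146 + 146 + 138 + 140 + 132 = £1244.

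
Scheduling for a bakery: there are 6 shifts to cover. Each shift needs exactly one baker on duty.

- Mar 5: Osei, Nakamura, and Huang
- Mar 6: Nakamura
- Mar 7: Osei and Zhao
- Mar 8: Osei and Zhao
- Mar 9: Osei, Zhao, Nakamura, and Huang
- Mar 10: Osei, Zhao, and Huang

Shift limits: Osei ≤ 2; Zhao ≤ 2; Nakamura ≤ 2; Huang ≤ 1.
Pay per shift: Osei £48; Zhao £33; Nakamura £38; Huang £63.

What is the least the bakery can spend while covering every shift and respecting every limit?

£238

Mar 6 can only be covered by Nakamura, so that assignment is forced.
Picking the cheapest available baker for each shift independently would cost £208, but that ignores the shift limits.
An optimal schedule: Mar 5→Nakamura, Mar 6→Nakamura, Mar 7→Osei, Mar 8→Osei, Mar 9→Zhao, Mar 10→Zhao.
Total: 38 + 38 + 48 + 48 + 33 + 33 = £238.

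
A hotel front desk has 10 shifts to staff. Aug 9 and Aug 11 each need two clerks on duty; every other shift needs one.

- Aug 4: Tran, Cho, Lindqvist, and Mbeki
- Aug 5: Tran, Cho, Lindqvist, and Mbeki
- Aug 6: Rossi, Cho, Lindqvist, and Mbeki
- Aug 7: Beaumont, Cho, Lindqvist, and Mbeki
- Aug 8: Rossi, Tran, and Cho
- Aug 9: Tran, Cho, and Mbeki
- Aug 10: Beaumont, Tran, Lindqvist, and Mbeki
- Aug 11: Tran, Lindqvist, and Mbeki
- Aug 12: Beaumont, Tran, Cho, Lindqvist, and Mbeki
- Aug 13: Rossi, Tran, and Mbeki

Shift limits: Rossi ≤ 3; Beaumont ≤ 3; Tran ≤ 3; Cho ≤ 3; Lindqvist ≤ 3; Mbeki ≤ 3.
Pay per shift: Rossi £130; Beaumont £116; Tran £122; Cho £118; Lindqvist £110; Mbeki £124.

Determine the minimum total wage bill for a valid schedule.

Picking the cheapest available clerk for each shift independently would cost £1372, but that ignores the shift limits.
An optimal schedule: Aug 4→Lindqvist, Aug 5→Lindqvist, Aug 6→Cho, Aug 7→Beaumont, Aug 8→Cho, Aug 9→Cho+Tran, Aug 10→Beaumont, Aug 11→Lindqvist+Tran, Aug 12→Beaumont, Aug 13→Tran.
Total: 110 + 110 + 118 + 116 + 118 + 118 + 122 + 116 + 110 + 122 + 116 + 122 = £1398.

£1398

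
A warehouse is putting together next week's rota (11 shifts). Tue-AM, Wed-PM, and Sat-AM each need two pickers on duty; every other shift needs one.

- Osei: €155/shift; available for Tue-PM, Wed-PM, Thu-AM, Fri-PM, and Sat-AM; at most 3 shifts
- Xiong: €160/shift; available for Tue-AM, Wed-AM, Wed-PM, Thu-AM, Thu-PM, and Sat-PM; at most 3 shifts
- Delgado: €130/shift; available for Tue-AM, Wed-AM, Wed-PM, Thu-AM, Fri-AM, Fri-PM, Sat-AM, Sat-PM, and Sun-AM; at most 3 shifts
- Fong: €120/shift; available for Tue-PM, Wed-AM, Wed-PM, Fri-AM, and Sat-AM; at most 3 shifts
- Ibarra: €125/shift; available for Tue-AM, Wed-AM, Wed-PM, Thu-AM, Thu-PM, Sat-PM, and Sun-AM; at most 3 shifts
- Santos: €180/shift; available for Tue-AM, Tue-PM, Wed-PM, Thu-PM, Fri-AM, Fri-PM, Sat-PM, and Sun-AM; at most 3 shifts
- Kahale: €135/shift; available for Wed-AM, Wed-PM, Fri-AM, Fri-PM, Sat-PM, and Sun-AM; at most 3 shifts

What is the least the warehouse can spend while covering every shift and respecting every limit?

Picking the cheapest available picker for each shift independently would cost €1740, but that ignores the shift limits.
An optimal schedule: Tue-AM→Ibarra+Delgado, Tue-PM→Fong, Wed-AM→Kahale, Wed-PM→Kahale+Osei, Thu-AM→Ibarra, Thu-PM→Ibarra, Fri-AM→Fong, Fri-PM→Osei, Sat-AM→Fong+Delgado, Sat-PM→Kahale, Sun-AM→Delgado.
Total: 125 + 130 + 120 + 135 + 135 + 155 + 125 + 125 + 120 + 155 + 120 + 130 + 135 + 130 = €1840.

€1840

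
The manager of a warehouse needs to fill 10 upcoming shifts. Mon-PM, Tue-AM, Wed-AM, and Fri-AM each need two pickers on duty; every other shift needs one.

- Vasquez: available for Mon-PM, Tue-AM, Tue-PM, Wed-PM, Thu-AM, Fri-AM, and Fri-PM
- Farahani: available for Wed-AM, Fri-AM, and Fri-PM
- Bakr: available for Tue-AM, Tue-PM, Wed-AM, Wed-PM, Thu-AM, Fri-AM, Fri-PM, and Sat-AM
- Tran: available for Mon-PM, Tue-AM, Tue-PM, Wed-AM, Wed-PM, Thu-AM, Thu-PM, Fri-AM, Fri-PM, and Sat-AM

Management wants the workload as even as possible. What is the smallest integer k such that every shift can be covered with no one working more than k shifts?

With 4 pickers and 14 worker-slots to fill, someone must work at least ⌈14/4⌉ = 4 shifts, so k ≥ 4.
k = 4 works: Mon-PM→Vasquez+Tran, Tue-AM→Vasquez+Bakr, Tue-PM→Vasquez, Wed-AM→Farahani+Bakr, Wed-PM→Vasquez, Thu-AM→Bakr, Thu-PM→Tran, Fri-AM→Farahani+Tran, Fri-PM→Farahani, Sat-AM→Bakr.
Loads: Vasquez 4, Farahani 3, Bakr 4, Tran 3 — all ≤ 4.

4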